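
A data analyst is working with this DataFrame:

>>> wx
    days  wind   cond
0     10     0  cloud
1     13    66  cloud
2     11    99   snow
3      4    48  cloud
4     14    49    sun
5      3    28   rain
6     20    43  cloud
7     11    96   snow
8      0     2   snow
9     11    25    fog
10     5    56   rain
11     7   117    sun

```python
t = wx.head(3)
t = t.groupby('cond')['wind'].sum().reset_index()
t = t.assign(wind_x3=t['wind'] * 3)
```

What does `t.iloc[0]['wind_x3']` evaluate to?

take first 3 rows:
   days  wind   cond
0    10     0  cloud
1    13    66  cloud
2    11    99   snow
group by cond, sum of wind:
cond
cloud    66
snow     99
Name: wind, dtype: int64
reset_index():
    cond  wind
0  cloud    66
1   snow    99
add column wind_x3 = t['wind'] * 3:
    cond  wind  wind_x3
0  cloud    66      198
1   snow    99      297
Taking the value at position 0, column 'wind_x3' gives 198.

198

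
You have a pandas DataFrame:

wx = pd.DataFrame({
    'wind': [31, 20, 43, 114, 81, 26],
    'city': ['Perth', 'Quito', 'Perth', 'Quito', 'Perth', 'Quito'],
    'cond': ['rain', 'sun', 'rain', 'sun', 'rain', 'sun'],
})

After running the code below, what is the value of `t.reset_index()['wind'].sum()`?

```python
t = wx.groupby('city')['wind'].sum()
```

315

group by city, sum of wind:
city
Perth    155
Quito    160
Name: wind, dtype: int64
reset_index():
    city  wind
0  Perth   155
1  Quito   160
Hence 315.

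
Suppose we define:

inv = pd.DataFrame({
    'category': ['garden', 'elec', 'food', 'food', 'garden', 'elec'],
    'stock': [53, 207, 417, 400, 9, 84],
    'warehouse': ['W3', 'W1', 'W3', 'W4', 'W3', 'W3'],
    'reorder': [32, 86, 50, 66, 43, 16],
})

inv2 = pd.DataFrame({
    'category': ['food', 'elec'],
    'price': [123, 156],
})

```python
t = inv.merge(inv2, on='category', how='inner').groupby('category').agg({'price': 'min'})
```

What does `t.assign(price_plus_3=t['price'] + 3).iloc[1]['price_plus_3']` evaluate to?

126

merge on 'category' (how='inner') → 4 rows:
  category  stock warehouse  reorder  price
0     elec    207        W1       86    156
1     food    417        W3       50    123
2     food    400        W4       66    123
3     elec     84        W3       16    156
group by category, min of price:
          price
category       
elec        156
food        123
add column price_plus_3 = t['price'] + 3:
          price  price_plus_3
category                     
elec        156           159
food        123           126
Taking the value at position 1, column 'price_plus_3' gives 126.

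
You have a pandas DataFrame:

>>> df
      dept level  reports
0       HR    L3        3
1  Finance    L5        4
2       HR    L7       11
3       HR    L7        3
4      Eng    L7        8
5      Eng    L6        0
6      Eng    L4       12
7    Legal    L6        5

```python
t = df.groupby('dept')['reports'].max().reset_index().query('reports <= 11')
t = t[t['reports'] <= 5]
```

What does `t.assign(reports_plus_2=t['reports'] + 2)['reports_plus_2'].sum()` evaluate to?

group by dept, max of reports:
dept
Eng        12
Finance     4
HR         11
Legal       5
Name: reports, dtype: int64
reset_index():
      dept  reports
0      Eng       12
1  Finance        4
2       HR       11
3    Legal        5
filter rows where reports <= 11:
      dept  reports
1  Finance        4
2       HR       11
3    Legal        5
filter rows where reports <= 5:
      dept  reports
1  Finance        4
3    Legal        5
add column reports_plus_2 = t['reports'] + 2:
      dept  reports  reports_plus_2
1  Finance        4               6
3    Legal        5               7

13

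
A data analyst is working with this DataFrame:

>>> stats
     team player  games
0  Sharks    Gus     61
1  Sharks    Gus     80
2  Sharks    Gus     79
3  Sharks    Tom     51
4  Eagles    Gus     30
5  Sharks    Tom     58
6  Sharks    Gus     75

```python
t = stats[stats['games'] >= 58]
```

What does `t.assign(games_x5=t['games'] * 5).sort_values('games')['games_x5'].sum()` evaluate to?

filter rows where games >= 58:
     team player  games
0  Sharks    Gus     61
1  Sharks    Gus     80
2  Sharks    Gus     79
5  Sharks    Tom     58
6  Sharks    Gus     75
add column games_x5 = t['games'] * 5:
     team player  games  games_x5
0  Sharks    Gus     61       305
1  Sharks    Gus     80       400
2  Sharks    Gus     79       395
5  Sharks    Tom     58       290
6  Sharks    Gus     75       375
sort by games:
     team player  games  games_x5
5  Sharks    Tom     58       290
0  Sharks    Gus     61       305
6  Sharks    Gus     75       375
2  Sharks    Gus     79       395
1  Sharks    Gus     80       400
Taking the sum of column 'games_x5' gives 1765.

1765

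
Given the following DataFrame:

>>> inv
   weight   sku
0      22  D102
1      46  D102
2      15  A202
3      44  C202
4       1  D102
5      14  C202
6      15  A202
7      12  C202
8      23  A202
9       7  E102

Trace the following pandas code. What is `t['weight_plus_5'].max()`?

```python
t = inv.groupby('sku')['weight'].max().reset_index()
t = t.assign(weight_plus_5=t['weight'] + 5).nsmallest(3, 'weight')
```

group by sku, max of weight:
sku
A202    23
C202    44
D102    46
E102     7
Name: weight, dtype: int64
reset_index():
    sku  weight
0  A202      23
1  C202      44
2  D102      46
3  E102       7
add column weight_plus_5 = t['weight'] + 5:
    sku  weight  weight_plus_5
0  A202      23             28
1  C202      44             49
2  D102      46             51
3  E102       7             12
take 3 rows with smallest weight:
    sku  weight  weight_plus_5
3  E102       7             12
0  A202      23             28
1  C202      44             49
Hence 49.

49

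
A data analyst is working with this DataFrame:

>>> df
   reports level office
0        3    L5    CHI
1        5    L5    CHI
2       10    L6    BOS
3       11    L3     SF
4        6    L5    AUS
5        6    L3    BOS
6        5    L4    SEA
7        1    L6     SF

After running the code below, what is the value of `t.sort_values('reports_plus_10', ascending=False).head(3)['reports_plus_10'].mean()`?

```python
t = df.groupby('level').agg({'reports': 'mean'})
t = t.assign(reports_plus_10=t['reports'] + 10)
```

16.3333333333

group by level, mean of reports:
        reports
level          
L3     8.500000
L4     5.000000
L5     4.666667
L6     5.500000
add column reports_plus_10 = t['reports'] + 10:
        reports  reports_plus_10
level                           
L3     8.500000        18.500000
L4     5.000000        15.000000
L5     4.666667        14.666667
L6     5.500000        15.500000
sort by reports_plus_10 descending:
        reports  reports_plus_10
level                           
L3     8.500000        18.500000
L6     5.500000        15.500000
L4     5.000000        15.000000
L5     4.666667        14.666667
take first 3 rows:
       reports  reports_plus_10
level                          
L3         8.5             18.5
L6         5.5             15.5
L4         5.0             15.0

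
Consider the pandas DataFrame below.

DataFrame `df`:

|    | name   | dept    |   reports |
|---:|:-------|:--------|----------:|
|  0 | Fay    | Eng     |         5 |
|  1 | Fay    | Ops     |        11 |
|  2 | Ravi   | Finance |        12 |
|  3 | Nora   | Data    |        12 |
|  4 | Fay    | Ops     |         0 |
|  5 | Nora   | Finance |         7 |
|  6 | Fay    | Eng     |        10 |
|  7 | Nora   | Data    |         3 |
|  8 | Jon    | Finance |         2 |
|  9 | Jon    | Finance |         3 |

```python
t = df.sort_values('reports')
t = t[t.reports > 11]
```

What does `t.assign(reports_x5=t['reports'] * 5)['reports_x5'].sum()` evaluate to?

sort by reports:
   name     dept  reports
4   Fay      Ops        0
8   Jon  Finance        2
7  Nora     Data        3
9   Jon  Finance        3
0   Fay      Eng        5
5  Nora  Finance        7
6   Fay      Eng       10
1   Fay      Ops       11
2  Ravi  Finance       12
3  Nora     Data       12
filter rows where reports > 11:
   name     dept  reports
2  Ravi  Finance       12
3  Nora     Data       12
add column reports_x5 = t['reports'] * 5:
   name     dept  reports  reports_x5
2  Ravi  Finance       12          60
3  Nora     Data       12          60
sum of column 'reports_x5' → 120

120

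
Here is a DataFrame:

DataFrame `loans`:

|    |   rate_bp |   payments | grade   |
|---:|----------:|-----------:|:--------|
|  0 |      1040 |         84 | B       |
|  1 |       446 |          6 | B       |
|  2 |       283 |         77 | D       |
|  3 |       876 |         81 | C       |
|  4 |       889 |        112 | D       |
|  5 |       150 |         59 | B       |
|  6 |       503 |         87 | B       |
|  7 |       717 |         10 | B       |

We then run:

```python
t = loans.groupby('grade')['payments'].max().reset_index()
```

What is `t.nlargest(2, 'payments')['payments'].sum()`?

199

group by grade, max of payments:
grade
B     87
C     81
D    112
Name: payments, dtype: int64
reset_index():
  grade  payments
0     B        87
1     C        81
2     D       112
take 2 rows with largest payments:
  grade  payments
2     D       112
0     B        87
Reading off the sum of column 'payments', we get 199.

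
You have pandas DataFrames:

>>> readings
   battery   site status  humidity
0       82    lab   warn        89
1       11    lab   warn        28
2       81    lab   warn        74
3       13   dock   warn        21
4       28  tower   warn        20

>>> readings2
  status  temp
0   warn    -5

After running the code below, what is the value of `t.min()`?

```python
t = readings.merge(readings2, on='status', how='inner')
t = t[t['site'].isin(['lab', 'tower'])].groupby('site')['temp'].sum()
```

-15

merge on 'status' (how='inner') → 5 rows:
   battery   site status  humidity  temp
0       82    lab   warn        89    -5
1       11    lab   warn        28    -5
2       81    lab   warn        74    -5
3       13   dock   warn        21    -5
4       28  tower   warn        20    -5
filter rows where site in ['lab', 'tower']:
   battery   site status  humidity  temp
0       82    lab   warn        89    -5
1       11    lab   warn        28    -5
2       81    lab   warn        74    -5
4       28  tower   warn        20    -5
group by site, sum of temp:
site
lab     -15
tower    -5
Name: temp, dtype: int64
min of the resulting series → -15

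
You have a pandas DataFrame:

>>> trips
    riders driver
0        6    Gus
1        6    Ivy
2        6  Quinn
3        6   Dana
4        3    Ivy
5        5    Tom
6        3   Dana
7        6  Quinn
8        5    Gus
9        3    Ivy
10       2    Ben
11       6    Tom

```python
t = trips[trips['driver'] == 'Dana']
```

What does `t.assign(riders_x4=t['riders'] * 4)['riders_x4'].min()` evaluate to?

12

filter rows where driver == 'Dana':
   riders driver
3       6   Dana
6       3   Dana
add column riders_x4 = t['riders'] * 4:
   riders driver  riders_x4
3       6   Dana         24
6       3   Dana         12
So min() = 12.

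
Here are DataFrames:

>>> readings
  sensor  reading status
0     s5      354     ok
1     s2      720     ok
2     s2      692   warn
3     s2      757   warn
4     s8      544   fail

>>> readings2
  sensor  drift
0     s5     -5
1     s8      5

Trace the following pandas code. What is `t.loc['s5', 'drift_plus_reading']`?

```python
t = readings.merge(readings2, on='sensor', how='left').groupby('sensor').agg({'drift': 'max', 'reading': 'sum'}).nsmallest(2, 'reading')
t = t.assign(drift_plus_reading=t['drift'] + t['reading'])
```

merge on 'sensor' (how='left') → 5 rows:
  sensor  reading status  drift
0     s5      354     ok   -5.0
1     s2      720     ok    NaN
2     s2      692   warn    NaN
3     s2      757   warn    NaN
4     s8      544   fail    5.0
group by sensor: max(drift), sum(reading):
        drift  reading
sensor                
s2        NaN     2169
s5       -5.0      354
s8        5.0      544
take 2 rows with smallest reading:
        drift  reading
sensor                
s5       -5.0      354
s8        5.0      544
add column drift_plus_reading = t['drift'] + t['reading']:
        drift  reading  drift_plus_reading
sensor                                    
s5       -5.0      354               349.0
s8        5.0      544               549.0
The value at row 's5', column 'drift_plus_reading' is 349.0.

349.0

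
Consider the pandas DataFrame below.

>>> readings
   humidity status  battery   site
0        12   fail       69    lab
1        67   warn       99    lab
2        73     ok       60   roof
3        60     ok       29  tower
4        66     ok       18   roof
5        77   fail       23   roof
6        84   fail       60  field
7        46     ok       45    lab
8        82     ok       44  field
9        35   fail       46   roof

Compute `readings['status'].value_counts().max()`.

5

value_counts of status:
status
ok      5
fail    4
warn    1
Name: count, dtype: int64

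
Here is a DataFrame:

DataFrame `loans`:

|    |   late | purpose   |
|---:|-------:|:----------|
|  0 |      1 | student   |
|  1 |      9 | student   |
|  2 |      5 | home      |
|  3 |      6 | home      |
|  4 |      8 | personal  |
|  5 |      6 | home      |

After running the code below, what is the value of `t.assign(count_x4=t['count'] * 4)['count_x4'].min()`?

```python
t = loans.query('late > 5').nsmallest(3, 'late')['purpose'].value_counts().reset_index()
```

filter rows where late > 5:
   late   purpose
1     9   student
3     6      home
4     8  personal
5     6      home
take 3 rows with smallest late:
   late   purpose
3     6      home
5     6      home
4     8  personal
value_counts of purpose:
purpose
home        2
personal    1
Name: count, dtype: int64
reset_index():
    purpose  count
0      home      2
1  personal      1
add column count_x4 = t['count'] * 4:
    purpose  count  count_x4
0      home      2         8
1  personal      1         4
min of column 'count_x4' → 4

4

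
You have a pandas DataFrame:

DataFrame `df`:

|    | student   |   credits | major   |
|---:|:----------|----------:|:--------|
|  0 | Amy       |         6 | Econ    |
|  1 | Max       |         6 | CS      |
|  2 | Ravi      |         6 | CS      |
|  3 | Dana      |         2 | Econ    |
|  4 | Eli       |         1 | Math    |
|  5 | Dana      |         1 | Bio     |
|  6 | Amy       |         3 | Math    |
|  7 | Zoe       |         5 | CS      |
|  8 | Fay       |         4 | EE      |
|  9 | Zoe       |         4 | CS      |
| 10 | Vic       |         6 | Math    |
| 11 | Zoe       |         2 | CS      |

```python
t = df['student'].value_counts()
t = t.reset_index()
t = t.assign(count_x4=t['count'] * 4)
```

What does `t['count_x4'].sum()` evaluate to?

value_counts of student:
student
Zoe     3
Amy     2
Dana    2
Max     1
Ravi    1
Eli     1
Fay     1
Vic     1
Name: count, dtype: int64
reset_index():
  student  count
0     Zoe      3
1     Amy      2
2    Dana      2
3     Max      1
4    Ravi      1
5     Eli      1
6     Fay      1
7     Vic      1
add column count_x4 = t['count'] * 4:
  student  count  count_x4
0     Zoe      3        12
1     Amy      2         8
2    Dana      2         8
3     Max      1         4
4    Ravi      1         4
5     Eli      1         4
6     Fay      1         4
7     Vic      1         4
Hence 48.

48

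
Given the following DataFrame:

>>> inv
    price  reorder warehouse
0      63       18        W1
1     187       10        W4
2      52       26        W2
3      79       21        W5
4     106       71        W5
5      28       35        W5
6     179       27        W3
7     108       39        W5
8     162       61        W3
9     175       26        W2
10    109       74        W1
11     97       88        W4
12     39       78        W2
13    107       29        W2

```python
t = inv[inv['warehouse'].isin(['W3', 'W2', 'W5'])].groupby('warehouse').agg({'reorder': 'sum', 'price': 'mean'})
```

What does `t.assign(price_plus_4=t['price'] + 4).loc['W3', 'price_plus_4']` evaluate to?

174.5

filter rows where warehouse in ['W3', 'W2', 'W5']:
    price  reorder warehouse
2      52       26        W2
3      79       21        W5
4     106       71        W5
5      28       35        W5
6     179       27        W3
7     108       39        W5
8     162       61        W3
9     175       26        W2
12     39       78        W2
13    107       29        W2
group by warehouse: sum(reorder), mean(price):
           reorder   price
warehouse                 
W2             159   93.25
W3              88  170.50
W5             166   80.25
add column price_plus_4 = t['price'] + 4:
           reorder   price  price_plus_4
warehouse                               
W2             159   93.25         97.25
W3              88  170.50        174.50
W5             166   80.25         84.25
So loc['W3', 'price_plus_4'] = 174.5.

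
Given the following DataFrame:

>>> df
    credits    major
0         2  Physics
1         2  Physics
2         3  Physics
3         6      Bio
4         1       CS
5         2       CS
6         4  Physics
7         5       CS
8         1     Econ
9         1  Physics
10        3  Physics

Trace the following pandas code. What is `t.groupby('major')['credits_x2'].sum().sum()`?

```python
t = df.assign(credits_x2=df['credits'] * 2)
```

add column credits_x2 = df['credits'] * 2:
    credits    major  credits_x2
0         2  Physics           4
1         2  Physics           4
2         3  Physics           6
3         6      Bio          12
4         1       CS           2
5         2       CS           4
6         4  Physics           8
7         5       CS          10
8         1     Econ           2
9         1  Physics           2
10        3  Physics           6
group by major, sum of credits_x2:
major
Bio        12
CS         16
Econ        2
Physics    30
Name: credits_x2, dtype: int64
Finally, sum of the resulting series = 60.

60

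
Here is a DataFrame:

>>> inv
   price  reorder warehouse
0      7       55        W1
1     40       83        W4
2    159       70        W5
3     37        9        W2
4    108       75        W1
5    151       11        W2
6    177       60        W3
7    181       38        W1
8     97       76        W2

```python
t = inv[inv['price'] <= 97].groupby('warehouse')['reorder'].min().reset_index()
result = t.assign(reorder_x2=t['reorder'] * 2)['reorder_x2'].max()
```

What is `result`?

166

filter rows where price <= 97:
   price  reorder warehouse
0      7       55        W1
1     40       83        W4
3     37        9        W2
8     97       76        W2
group by warehouse, min of reorder:
warehouse
W1    55
W2     9
W4    83
Name: reorder, dtype: int64
reset_index():
  warehouse  reorder
0        W1       55
1        W2        9
2        W4       83
add column reorder_x2 = t['reorder'] * 2:
  warehouse  reorder  reorder_x2
0        W1       55         110
1        W2        9          18
2        W4       83         166
Taking the max of column 'reorder_x2' gives 166.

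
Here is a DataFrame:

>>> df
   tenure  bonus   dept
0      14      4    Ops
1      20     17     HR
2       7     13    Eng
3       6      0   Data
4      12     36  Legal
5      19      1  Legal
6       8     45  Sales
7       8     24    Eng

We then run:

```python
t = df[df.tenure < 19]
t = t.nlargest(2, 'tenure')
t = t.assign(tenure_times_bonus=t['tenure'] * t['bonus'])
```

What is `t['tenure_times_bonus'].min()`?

filter rows where tenure < 19:
   tenure  bonus   dept
0      14      4    Ops
2       7     13    Eng
3       6      0   Data
4      12     36  Legal
6       8     45  Sales
7       8     24    Eng
take 2 rows with largest tenure:
   tenure  bonus   dept
0      14      4    Ops
4      12     36  Legal
add column tenure_times_bonus = t['tenure'] * t['bonus']:
   tenure  bonus   dept  tenure_times_bonus
0      14      4    Ops                  56
4      12     36  Legal                 432

56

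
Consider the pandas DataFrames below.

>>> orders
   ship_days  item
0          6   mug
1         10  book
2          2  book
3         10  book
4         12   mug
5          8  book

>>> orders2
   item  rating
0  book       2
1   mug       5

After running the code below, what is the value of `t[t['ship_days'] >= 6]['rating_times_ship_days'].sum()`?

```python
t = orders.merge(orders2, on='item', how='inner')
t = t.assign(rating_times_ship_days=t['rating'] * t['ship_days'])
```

merge on 'item' (how='inner') → 6 rows:
   ship_days  item  rating
0          6   mug       5
1         10  book       2
2          2  book       2
3         10  book       2
4         12   mug       5
5          8  book       2
add column rating_times_ship_days = t['rating'] * t['ship_days']:
   ship_days  item  rating  rating_times_ship_days
0          6   mug       5                      30
1         10  book       2                      20
2          2  book       2                       4
3         10  book       2                      20
4         12   mug       5                      60
5          8  book       2                      16
filter rows where ship_days >= 6:
   ship_days  item  rating  rating_times_ship_days
0          6   mug       5                      30
1         10  book       2                      20
3         10  book       2                      20
4         12   mug       5                      60
5          8  book       2                      16

146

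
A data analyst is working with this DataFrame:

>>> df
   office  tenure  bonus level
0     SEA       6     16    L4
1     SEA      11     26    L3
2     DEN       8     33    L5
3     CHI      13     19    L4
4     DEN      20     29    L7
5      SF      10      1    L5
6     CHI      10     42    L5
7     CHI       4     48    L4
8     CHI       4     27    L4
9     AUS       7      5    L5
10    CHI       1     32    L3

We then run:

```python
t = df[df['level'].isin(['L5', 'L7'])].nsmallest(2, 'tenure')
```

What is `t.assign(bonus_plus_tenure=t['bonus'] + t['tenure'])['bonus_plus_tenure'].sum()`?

filter rows where level in ['L5', 'L7']:
  office  tenure  bonus level
2    DEN       8     33    L5
4    DEN      20     29    L7
5     SF      10      1    L5
6    CHI      10     42    L5
9    AUS       7      5    L5
take 2 rows with smallest tenure:
  office  tenure  bonus level
9    AUS       7      5    L5
2    DEN       8     33    L5
add column bonus_plus_tenure = t['bonus'] + t['tenure']:
  office  tenure  bonus level  bonus_plus_tenure
9    AUS       7      5    L5                 12
2    DEN       8     33    L5                 41
Taking the sum of column 'bonus_plus_tenure' gives 53.

53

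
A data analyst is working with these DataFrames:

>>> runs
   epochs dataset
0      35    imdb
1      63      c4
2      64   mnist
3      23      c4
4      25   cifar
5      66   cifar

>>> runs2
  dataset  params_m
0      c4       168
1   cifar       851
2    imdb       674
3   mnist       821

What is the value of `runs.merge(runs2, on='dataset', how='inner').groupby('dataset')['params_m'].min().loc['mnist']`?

821

merge on 'dataset' (how='inner') → 6 rows:
   epochs dataset  params_m
0      35    imdb       674
1      63      c4       168
2      64   mnist       821
3      23      c4       168
4      25   cifar       851
5      66   cifar       851
group by dataset, min of params_m:
dataset
c4       168
cifar    851
imdb     674
mnist    821
Name: params_m, dtype: int64
Hence 821.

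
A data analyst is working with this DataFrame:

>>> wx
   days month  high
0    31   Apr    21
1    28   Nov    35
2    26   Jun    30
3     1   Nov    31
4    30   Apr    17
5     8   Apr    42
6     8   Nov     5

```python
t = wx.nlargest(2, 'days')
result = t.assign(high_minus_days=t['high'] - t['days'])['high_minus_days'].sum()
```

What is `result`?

take 2 rows with largest days:
   days month  high
0    31   Apr    21
4    30   Apr    17
add column high_minus_days = t['high'] - t['days']:
   days month  high  high_minus_days
0    31   Apr    21              -10
4    30   Apr    17              -13
Finally, sum of column 'high_minus_days' = -23.

-23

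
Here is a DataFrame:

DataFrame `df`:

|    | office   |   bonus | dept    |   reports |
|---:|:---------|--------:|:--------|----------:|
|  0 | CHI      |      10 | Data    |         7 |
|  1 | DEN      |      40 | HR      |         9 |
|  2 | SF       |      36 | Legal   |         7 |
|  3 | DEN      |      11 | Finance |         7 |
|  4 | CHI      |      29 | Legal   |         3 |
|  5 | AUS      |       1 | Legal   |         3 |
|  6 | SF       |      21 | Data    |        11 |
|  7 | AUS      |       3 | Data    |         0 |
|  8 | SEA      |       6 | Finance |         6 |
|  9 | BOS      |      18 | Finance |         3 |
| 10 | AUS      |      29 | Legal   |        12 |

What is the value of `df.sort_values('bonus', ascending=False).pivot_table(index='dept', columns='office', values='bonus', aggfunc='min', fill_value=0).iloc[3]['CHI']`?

sort by bonus descending:
   office  bonus     dept  reports
1     DEN     40       HR        9
2      SF     36    Legal        7
4     CHI     29    Legal        3
10    AUS     29    Legal       12
6      SF     21     Data       11
9     BOS     18  Finance        3
3     DEN     11  Finance        7
0     CHI     10     Data        7
8     SEA      6  Finance        6
7     AUS      3     Data        0
5     AUS      1    Legal        3
pivot: rows=dept, cols=office, min(bonus):
office   AUS  BOS  CHI  DEN  SEA  SF
dept                                
Data       3    0   10    0    0  21
Finance    0   18    0   11    6   0
HR         0    0    0   40    0   0
Legal      1    0   29    0    0  36

29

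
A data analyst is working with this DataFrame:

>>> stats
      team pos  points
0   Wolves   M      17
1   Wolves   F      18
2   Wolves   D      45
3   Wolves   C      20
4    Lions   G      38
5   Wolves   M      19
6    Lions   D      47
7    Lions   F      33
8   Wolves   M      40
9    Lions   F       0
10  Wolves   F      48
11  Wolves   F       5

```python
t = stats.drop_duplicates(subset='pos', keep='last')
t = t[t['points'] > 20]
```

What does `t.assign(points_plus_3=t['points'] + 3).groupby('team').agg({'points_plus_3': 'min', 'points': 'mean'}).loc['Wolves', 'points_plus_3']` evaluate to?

43

drop duplicate pos (keep=last):
      team pos  points
3   Wolves   C      20
4    Lions   G      38
6    Lions   D      47
8   Wolves   M      40
11  Wolves   F       5
filter rows where points > 20:
     team pos  points
4   Lions   G      38
6   Lions   D      47
8  Wolves   M      40
add column points_plus_3 = t['points'] + 3:
     team pos  points  points_plus_3
4   Lions   G      38             41
6   Lions   D      47             50
8  Wolves   M      40             43
group by team: min(points_plus_3), mean(points):
        points_plus_3  points
team                         
Lions              41    42.5
Wolves             43    40.0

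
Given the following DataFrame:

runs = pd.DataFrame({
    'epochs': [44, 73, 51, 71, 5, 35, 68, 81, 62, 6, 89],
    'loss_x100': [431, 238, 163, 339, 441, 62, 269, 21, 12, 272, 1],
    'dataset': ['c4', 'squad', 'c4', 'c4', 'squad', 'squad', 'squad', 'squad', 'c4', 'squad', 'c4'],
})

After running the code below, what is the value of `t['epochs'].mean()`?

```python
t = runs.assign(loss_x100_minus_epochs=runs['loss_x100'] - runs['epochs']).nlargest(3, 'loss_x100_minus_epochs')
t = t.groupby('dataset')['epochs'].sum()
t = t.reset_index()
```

60.0

add column loss_x100_minus_epochs = runs['loss_x100'] - runs['epochs']:
    epochs  loss_x100 dataset  loss_x100_minus_epochs
0       44        431      c4                     387
1       73        238   squad                     165
2       51        163      c4                     112
3       71        339      c4                     268
4        5        441   squad                     436
5       35         62   squad                      27
6       68        269   squad                     201
7       81         21   squad                     -60
8       62         12      c4                     -50
9        6        272   squad                     266
10      89          1      c4                     -88
take 3 rows with largest loss_x100_minus_epochs:
   epochs  loss_x100 dataset  loss_x100_minus_epochs
4       5        441   squad                     436
0      44        431      c4                     387
3      71        339      c4                     268
group by dataset, sum of epochs:
dataset
c4       115
squad      5
Name: epochs, dtype: int64
reset_index():
  dataset  epochs
0      c4     115
1   squad       5
Taking the mean of column 'epochs' gives 60.0.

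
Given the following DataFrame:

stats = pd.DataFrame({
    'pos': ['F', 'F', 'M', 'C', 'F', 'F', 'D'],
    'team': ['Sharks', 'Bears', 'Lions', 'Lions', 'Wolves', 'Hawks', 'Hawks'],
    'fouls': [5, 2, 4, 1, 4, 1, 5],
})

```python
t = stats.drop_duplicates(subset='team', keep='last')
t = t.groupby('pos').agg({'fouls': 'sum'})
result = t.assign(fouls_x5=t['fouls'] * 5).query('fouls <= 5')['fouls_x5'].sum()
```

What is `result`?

30

drop duplicate team (keep=last):
  pos    team  fouls
0   F  Sharks      5
1   F   Bears      2
3   C   Lions      1
4   F  Wolves      4
6   D   Hawks      5
group by pos, sum of fouls:
     fouls
pos       
C        1
D        5
F       11
add column fouls_x5 = t['fouls'] * 5:
     fouls  fouls_x5
pos                 
C        1         5
D        5        25
F       11        55
filter rows where fouls <= 5:
     fouls  fouls_x5
pos                 
C        1         5
D        5        25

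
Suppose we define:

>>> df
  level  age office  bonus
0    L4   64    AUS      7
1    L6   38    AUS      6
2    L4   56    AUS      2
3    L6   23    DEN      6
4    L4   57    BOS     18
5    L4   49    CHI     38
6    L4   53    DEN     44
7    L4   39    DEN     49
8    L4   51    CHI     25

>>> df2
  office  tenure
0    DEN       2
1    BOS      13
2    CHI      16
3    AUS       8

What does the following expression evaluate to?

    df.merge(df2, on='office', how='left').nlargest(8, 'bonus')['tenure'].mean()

merge on 'office' (how='left') → 9 rows:
  level  age office  bonus  tenure
0    L4   64    AUS      7       8
1    L6   38    AUS      6       8
2    L4   56    AUS      2       8
3    L6   23    DEN      6       2
4    L4   57    BOS     18      13
5    L4   49    CHI     38      16
6    L4   53    DEN     44       2
7    L4   39    DEN     49       2
8    L4   51    CHI     25      16
take 8 rows with largest bonus:
  level  age office  bonus  tenure
7    L4   39    DEN     49       2
6    L4   53    DEN     44       2
5    L4   49    CHI     38      16
8    L4   51    CHI     25      16
4    L4   57    BOS     18      13
0    L4   64    AUS      7       8
1    L6   38    AUS      6       8
3    L6   23    DEN      6       2
Then the mean of column 'tenure': 8.375

8.375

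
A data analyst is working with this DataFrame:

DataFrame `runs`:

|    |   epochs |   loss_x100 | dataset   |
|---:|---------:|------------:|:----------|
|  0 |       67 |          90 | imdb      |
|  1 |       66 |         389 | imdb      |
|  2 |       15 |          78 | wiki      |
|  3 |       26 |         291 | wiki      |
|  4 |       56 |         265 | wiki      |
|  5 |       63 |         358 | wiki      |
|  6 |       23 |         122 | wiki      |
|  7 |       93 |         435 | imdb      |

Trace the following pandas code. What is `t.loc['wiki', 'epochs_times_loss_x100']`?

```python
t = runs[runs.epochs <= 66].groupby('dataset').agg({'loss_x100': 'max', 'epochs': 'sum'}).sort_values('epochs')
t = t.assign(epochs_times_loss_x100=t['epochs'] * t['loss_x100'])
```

65514

filter rows where epochs <= 66:
   epochs  loss_x100 dataset
1      66        389    imdb
2      15         78    wiki
3      26        291    wiki
4      56        265    wiki
5      63        358    wiki
6      23        122    wiki
group by dataset: max(loss_x100), sum(epochs):
         loss_x100  epochs
dataset                   
imdb           389      66
wiki           358     183
sort by epochs:
         loss_x100  epochs
dataset                   
imdb           389      66
wiki           358     183
add column epochs_times_loss_x100 = t['epochs'] * t['loss_x100']:
         loss_x100  epochs  epochs_times_loss_x100
dataset                                           
imdb           389      66                   25674
wiki           358     183                   65514
The value at row 'wiki', column 'epochs_times_loss_x100' is 65514.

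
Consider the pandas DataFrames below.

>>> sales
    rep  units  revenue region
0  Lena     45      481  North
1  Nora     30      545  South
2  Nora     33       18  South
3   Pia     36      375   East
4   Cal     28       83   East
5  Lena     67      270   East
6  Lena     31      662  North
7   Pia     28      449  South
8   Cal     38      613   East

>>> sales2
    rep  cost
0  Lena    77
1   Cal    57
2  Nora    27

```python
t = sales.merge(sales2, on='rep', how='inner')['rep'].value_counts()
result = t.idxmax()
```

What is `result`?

Lena

merge on 'rep' (how='inner') → 7 rows:
    rep  units  revenue region  cost
0  Lena     45      481  North    77
1  Nora     30      545  South    27
2  Nora     33       18  South    27
3   Cal     28       83   East    57
4  Lena     67      270   East    77
5  Lena     31      662  North    77
6   Cal     38      613   East    57
value_counts of rep:
rep
Lena    3
Nora    2
Cal     2
Name: count, dtype: int64
Then the label with the largest value: Lena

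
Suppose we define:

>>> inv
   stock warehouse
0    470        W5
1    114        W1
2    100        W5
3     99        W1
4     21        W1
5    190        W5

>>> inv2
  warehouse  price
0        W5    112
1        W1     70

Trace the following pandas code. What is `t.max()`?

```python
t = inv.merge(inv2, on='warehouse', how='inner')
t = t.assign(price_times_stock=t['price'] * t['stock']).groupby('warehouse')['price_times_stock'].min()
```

11200

merge on 'warehouse' (how='inner') → 6 rows:
   stock warehouse  price
0    470        W5    112
1    114        W1     70
2    100        W5    112
3     99        W1     70
4     21        W1     70
5    190        W5    112
add column price_times_stock = t['price'] * t['stock']:
   stock warehouse  price  price_times_stock
0    470        W5    112              52640
1    114        W1     70               7980
2    100        W5    112              11200
3     99        W1     70               6930
4     21        W1     70               1470
5    190        W5    112              21280
group by warehouse, min of price_times_stock:
warehouse
W1     1470
W5    11200
Name: price_times_stock, dtype: int64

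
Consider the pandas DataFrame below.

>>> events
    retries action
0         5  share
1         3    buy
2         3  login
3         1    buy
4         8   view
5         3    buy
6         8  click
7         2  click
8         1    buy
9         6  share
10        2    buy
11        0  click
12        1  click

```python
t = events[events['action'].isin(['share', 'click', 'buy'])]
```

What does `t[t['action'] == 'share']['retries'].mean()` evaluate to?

5.5

filter rows where action in ['share', 'click', 'buy']:
    retries action
0         5  share
1         3    buy
3         1    buy
5         3    buy
6         8  click
7         2  click
8         1    buy
9         6  share
10        2    buy
11        0  click
12        1  click
filter rows where action == 'share':
   retries action
0        5  share
9        6  share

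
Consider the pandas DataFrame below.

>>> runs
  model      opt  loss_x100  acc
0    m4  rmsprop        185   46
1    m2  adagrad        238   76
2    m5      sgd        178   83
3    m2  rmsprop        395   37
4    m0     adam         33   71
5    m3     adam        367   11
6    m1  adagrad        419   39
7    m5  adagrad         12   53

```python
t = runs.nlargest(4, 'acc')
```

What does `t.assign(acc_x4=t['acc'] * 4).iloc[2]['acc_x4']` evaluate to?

284

take 4 rows with largest acc:
  model      opt  loss_x100  acc
2    m5      sgd        178   83
1    m2  adagrad        238   76
4    m0     adam         33   71
7    m5  adagrad         12   53
add column acc_x4 = t['acc'] * 4:
  model      opt  loss_x100  acc  acc_x4
2    m5      sgd        178   83     332
1    m2  adagrad        238   76     304
4    m0     adam         33   71     284
7    m5  adagrad         12   53     212
Taking the value at position 2, column 'acc_x4' gives 284.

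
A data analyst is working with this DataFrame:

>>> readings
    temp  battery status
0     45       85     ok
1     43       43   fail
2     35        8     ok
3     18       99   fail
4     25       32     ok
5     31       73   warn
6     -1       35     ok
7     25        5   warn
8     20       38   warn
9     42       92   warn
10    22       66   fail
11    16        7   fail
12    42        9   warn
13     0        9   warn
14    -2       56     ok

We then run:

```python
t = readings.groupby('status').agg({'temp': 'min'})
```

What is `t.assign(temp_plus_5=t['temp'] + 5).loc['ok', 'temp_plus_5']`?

3

group by status, min of temp:
        temp
status      
fail      16
ok        -2
warn       0
add column temp_plus_5 = t['temp'] + 5:
        temp  temp_plus_5
status                   
fail      16           21
ok        -2            3
warn       0            5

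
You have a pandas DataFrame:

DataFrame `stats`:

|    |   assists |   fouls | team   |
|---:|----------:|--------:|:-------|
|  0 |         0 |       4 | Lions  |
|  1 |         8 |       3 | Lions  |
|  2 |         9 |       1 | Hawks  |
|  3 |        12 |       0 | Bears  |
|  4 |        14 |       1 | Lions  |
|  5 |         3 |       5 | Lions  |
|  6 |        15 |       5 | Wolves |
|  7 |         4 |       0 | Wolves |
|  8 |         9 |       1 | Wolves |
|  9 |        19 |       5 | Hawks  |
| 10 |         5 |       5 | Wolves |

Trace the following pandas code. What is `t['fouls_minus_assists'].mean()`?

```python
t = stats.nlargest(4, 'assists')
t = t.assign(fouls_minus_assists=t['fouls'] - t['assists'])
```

-12.25

take 4 rows with largest assists:
   assists  fouls    team
9       19      5   Hawks
6       15      5  Wolves
4       14      1   Lions
3       12      0   Bears
add column fouls_minus_assists = t['fouls'] - t['assists']:
   assists  fouls    team  fouls_minus_assists
9       19      5   Hawks                  -14
6       15      5  Wolves                  -10
4       14      1   Lions                  -13
3       12      0   Bears                  -12
So mean() = -12.25.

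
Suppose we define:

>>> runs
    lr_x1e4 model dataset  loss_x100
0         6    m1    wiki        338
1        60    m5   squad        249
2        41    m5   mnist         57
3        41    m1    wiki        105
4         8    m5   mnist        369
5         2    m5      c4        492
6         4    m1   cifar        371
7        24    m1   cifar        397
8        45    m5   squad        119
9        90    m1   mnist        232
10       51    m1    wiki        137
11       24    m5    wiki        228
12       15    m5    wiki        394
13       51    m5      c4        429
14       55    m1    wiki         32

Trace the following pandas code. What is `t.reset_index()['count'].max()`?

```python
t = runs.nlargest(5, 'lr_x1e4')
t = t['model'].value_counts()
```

3

take 5 rows with largest lr_x1e4:
    lr_x1e4 model dataset  loss_x100
9        90    m1   mnist        232
1        60    m5   squad        249
14       55    m1    wiki         32
10       51    m1    wiki        137
13       51    m5      c4        429
value_counts of model:
model
m1    3
m5    2
Name: count, dtype: int64
reset_index():
  model  count
0    m1      3
1    m5      2
Then the max of column 'count': 3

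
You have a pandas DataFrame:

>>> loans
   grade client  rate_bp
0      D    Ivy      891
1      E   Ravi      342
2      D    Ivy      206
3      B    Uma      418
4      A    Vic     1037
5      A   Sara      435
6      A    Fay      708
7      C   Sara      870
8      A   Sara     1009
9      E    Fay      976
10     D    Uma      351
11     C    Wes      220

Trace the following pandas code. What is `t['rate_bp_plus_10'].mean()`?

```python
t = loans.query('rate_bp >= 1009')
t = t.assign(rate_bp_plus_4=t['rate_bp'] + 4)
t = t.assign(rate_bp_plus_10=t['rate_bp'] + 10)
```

1033.0

filter rows where rate_bp >= 1009:
  grade client  rate_bp
4     A    Vic     1037
8     A   Sara     1009
add column rate_bp_plus_4 = t['rate_bp'] + 4:
  grade client  rate_bp  rate_bp_plus_4
4     A    Vic     1037            1041
8     A   Sara     1009            1013
add column rate_bp_plus_10 = t['rate_bp'] + 10:
  grade client  rate_bp  rate_bp_plus_4  rate_bp_plus_10
4     A    Vic     1037            1041             1047
8     A   Sara     1009            1013             1019
Taking the mean of column 'rate_bp_plus_10' gives 1033.0.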